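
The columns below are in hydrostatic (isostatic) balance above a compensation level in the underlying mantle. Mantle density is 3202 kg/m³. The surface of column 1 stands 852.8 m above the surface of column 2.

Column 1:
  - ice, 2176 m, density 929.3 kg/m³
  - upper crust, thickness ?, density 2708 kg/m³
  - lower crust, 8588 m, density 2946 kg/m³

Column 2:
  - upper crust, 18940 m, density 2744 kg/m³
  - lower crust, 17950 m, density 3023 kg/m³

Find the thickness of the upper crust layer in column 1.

Take the compensation level at the base of the deeper column (depth z_c below the surface of column 1) and equate Σ ρ_i t_i down to z_c; mantle fills any gap and the z_c terms cancel.
Column 1: 2176×929.3 + x×2708 + 8588×2946 + (z_c − 10764 − x)×3202
Column 2: 852.8×0 + 18940×2744 + 17950×3023 + (z_c − 852.8 − 36890)×3202
The z_c×3202 term appears on both sides and cancels. Collect the known terms of each column as K = Σ(ρt)_known − 3202 × (depth of known layers): K_1 = 27322404.8 − 3202×10764 = −7143923.2; K_2 = 106234210 − 3202×(852.8 + 36890) = −14618235.6.
Balance: K_1 − x×(3202 − 2708) = K_2, so x = (K_1 − K_2)/(3202 − 2708) = 7474310/494 = 15100 m.

15100 m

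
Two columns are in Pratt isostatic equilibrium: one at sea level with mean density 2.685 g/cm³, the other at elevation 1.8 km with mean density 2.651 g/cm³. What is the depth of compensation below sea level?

ρ_ref D = ρ (D + h) → D (ρ_ref − ρ) = ρ h.
D = ρ h/(ρ_ref − ρ) = 2.651 × 1.8 km/(2.685 − 2.651) = 140 km.

140 km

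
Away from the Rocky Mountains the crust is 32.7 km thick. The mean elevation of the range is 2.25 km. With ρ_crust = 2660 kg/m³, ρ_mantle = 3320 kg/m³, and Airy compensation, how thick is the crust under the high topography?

44 km

Root depth r = h ρ_c / (ρ_m − ρ_c) = 2.25 km × 2660 / 660 = 9.068 km.
Total thickness = T + h + r = 32.7 km + 2.25 km + 9.068 km = 44 km.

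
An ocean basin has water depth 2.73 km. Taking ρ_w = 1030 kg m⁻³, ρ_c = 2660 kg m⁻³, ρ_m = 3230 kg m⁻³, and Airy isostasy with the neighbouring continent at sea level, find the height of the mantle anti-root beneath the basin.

7.81 km

For local isostatic compensation: replacing crust with seawater at the top is compensated by replacing crust with mantle at the base: d (ρ_c − ρ_w) = a (ρ_m − ρ_c).
a = d (ρ_c − ρ_w)/(ρ_m − ρ_c) = 2.73 km × 1630/570 = 7.81 km.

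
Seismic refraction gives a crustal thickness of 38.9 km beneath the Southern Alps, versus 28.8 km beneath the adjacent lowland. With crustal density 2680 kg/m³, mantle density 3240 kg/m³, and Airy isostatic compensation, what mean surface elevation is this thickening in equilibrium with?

1.75 km

Excess crust Δ = 38.9 km − 28.8 km = 10.1 km, split between elevation h and root r with h + r = Δ.
Airy balance ρ_c h = (ρ_m − ρ_c) r gives r = h ρ_c/(ρ_m − ρ_c), so h (1 + ρ_c/(ρ_m − ρ_c)) = Δ, i.e. h = Δ (ρ_m − ρ_c)/ρ_m.
h = 10.1 km × 560/3240 = 1.75 km.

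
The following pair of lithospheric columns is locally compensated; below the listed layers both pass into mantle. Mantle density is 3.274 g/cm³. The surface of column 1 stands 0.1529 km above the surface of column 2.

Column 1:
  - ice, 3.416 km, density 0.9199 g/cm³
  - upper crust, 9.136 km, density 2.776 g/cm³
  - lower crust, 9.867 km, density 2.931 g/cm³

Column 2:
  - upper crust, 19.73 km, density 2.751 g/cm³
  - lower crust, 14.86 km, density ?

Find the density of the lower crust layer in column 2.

2.93 g/cm³

Take the compensation level at the base of the deeper column (depth z_c below the surface of column 1) and equate Σ ρ_i t_i down to z_c; mantle fills any gap and the z_c terms cancel.
Column 1: 3.416×0.9199 + 9.136×2.776 + 9.867×2.931 + (z_c − 22.419)×3.274
Column 2: 0.1529×0 + 19.73×2.751 + 14.86×ρ + (z_c − 0.1529 − 34.59)×3.274
The z_c×3.274 term appears on both sides and cancels. Collect the known terms of each column as K = Σ(ρt)_known − 3.274 × (depth of known layers): K_1 = 57.4240914 − 3.274×22.419 = −15.9757146; K_2 = 54.27723 − 3.274×(0.1529 + 34.59) = −59.4710246.
Balance: K_1 = K_2 + 14.86×ρ, so ρ = (K_1 − K_2)/14.86 = 43.4953/14.86 = 2.93 g/cm³.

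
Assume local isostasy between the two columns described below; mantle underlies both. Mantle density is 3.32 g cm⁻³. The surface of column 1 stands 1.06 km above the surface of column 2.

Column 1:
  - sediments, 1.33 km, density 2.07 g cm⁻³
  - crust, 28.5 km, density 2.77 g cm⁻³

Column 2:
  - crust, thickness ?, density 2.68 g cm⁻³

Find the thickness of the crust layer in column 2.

21.6 km

Take the compensation level at the base of the deeper column (depth z_c below the surface of column 1) and equate Σ ρ_i t_i down to z_c; mantle fills any gap and the z_c terms cancel.
Column 1: 1.33×2.07 + 28.5×2.77 + (z_c − 29.83)×3.32
Column 2: 1.06×0 + x×2.68 + (z_c − 1.06 − 0 − x)×3.32
The z_c×3.32 term appears on both sides and cancels. Collect the known terms of each column as K = Σ(ρt)_known − 3.32 × (depth of known layers): K_1 = 81.6981 − 3.32×29.83 = −17.3375; K_2 = 0 − 3.32×(1.06 + 0) = −3.5192.
Balance: K_1 = K_2 − x×(3.32 − 2.68), so x = (K_2 − K_1)/(3.32 − 2.68) = 13.8183/0.64 = 21.6 km.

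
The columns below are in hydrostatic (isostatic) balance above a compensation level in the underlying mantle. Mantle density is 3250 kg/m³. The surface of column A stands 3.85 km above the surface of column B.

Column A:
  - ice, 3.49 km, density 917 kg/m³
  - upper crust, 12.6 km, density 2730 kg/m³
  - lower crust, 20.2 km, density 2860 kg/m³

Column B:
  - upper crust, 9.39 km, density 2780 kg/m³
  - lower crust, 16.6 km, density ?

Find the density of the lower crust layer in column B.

Take the compensation level at the base of the deeper column (depth z_c below the surface of column A) and equate Σ ρ_i t_i down to z_c; mantle fills any gap and the z_c terms cancel.
Column A: 3.49×917 + 12.6×2730 + 20.2×2860 + (z_c − 36.29)×3250
Column B: 3.85×0 + 9.39×2780 + 16.6×ρ + (z_c − 3.85 − 25.99)×3250
The z_c×3250 term appears on both sides and cancels. Collect the known terms of each column as K = Σ(ρt)_known − 3250 × (depth of known layers): K_A = 95370.33 − 3250×36.29 = −22572.17; K_B = 26104.2 − 3250×(3.85 + 25.99) = −70875.8.
Balance: K_A = K_B + 16.6×ρ, so ρ = (K_A − K_B)/16.6 = 48303.6/16.6 = 2910 kg/m³.

2910 kg/m³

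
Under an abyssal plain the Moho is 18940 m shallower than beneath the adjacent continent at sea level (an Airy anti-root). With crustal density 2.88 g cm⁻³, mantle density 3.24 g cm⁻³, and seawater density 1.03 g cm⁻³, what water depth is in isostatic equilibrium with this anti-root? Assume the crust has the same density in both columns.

Replacing a thickness d of crust by seawater at the top must be balanced by replacing crust with mantle at the base: d (ρ_c − ρ_w) = a (ρ_m − ρ_c).
d = a (ρ_m − ρ_c)/(ρ_c − ρ_w) = 18940 m × 0.36/1.85 = 3690 m.

3690 m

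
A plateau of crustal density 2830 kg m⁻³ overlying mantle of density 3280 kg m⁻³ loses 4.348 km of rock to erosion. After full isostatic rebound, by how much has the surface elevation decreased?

Rebound u = e ρ_c/ρ_m = 4.348 km × 2830/3280 = 3.751 km.
Net surface drop = e − u = 4.348 km − 3.751 km = e (ρ_m − ρ_c)/ρ_m = 0.597 km.

0.597 km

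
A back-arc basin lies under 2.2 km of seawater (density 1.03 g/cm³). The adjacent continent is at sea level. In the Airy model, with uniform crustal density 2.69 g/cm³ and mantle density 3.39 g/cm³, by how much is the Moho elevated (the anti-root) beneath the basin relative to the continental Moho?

Equating mass per unit area of the two columns: replacing crust with seawater at the top is compensated by replacing crust with mantle at the base: d (ρ_c − ρ_w) = a (ρ_m − ρ_c).
a = d (ρ_c − ρ_w)/(ρ_m − ρ_c) = 2.2 km × 1.66/0.7 = 5.22 km.

5.22 km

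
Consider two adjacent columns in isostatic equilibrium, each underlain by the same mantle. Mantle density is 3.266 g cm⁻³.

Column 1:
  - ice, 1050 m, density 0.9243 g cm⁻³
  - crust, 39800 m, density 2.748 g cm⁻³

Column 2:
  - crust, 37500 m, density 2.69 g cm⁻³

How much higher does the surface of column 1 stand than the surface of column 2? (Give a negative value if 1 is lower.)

452 m

For any compensation level in the mantle, the mantle terms cancel and isostasy reduces to e = (Σt_1 − Σt_2) − (Σ(ρt)_1 − Σ(ρt)_2) / ρ_m.
Σt_1 = 40850 m; Σt_2 = 37500 m; Σ(ρt)_1 = 110340.915; Σ(ρt)_2 = 100875 (in m·g cm⁻³).
e = (40850 − 37500) − (110340.915 − 100875) / 3.266 = 452 m.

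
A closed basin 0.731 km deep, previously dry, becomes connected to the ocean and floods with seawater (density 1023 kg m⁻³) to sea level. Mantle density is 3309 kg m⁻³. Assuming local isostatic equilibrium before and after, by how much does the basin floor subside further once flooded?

After flooding the water column is d + s deep. Its weight must equal the weight of mantle displaced by the extra subsidence s: (d + s) ρ_w = s ρ_m.
s = d ρ_w / (ρ_m − ρ_w) = 0.731 km × 1023/(3309 − 1023) = 0.327 km.

0.327 km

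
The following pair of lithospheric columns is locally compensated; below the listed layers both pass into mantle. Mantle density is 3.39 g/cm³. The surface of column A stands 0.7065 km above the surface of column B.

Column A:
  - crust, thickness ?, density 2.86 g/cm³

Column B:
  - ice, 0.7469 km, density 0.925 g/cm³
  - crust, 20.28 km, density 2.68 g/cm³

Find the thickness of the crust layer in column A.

Take the compensation level at the base of the deeper column (depth z_c below the surface of column A) and equate Σ ρ_i t_i down to z_c; mantle fills any gap and the z_c terms cancel.
Column A: x×2.86 + (z_c − 0 − x)×3.39
Column B: 0.7065×0 + 0.7469×0.925 + 20.28×2.68 + (z_c − 0.7065 − 21.0269)×3.39
The z_c×3.39 term appears on both sides and cancels. Collect the known terms of each column as K = Σ(ρt)_known − 3.39 × (depth of known layers): K_A = 0 − 3.39×0 = 0; K_B = 55.0412825 − 3.39×(0.7065 + 21.0269) = −18.6349435.
Balance: K_A − x×(3.39 − 2.86) = K_B, so x = (K_A − K_B)/(3.39 − 2.86) = 18.6349/0.53 = 35.2 km.

35.2 km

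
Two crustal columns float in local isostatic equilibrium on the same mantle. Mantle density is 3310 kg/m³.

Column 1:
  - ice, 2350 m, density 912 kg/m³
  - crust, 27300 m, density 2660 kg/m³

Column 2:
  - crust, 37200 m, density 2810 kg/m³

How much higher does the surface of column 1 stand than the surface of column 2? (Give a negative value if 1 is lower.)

For any compensation level in the mantle, the mantle terms cancel and isostasy reduces to e = (Σt_1 − Σt_2) − (Σ(ρt)_1 − Σ(ρt)_2) / ρ_m.
Σt_1 = 29650 m; Σt_2 = 37200 m; Σ(ρt)_1 = 74761200; Σ(ρt)_2 = 104532000 (in m·kg/m³).
e = (29650 − 37200) − (74761200 − 104532000) / 3310 = 1440 m.

1440 m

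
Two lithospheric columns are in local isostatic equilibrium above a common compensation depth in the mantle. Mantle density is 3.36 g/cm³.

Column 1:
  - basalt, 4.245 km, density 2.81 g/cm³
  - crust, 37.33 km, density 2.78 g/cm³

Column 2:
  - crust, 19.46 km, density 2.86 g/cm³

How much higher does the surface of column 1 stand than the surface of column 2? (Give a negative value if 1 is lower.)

For any compensation level in the mantle, the mantle terms cancel and isostasy reduces to e = (Σt_1 − Σt_2) − (Σ(ρt)_1 − Σ(ρt)_2) / ρ_m.
Σt_1 = 41.575 km; Σt_2 = 19.46 km; Σ(ρt)_1 = 115.70585; Σ(ρt)_2 = 55.6556 (in km·g/cm³).
e = (41.575 − 19.46) − (115.70585 − 55.6556) / 3.36 = 4.24 km.

4.24 km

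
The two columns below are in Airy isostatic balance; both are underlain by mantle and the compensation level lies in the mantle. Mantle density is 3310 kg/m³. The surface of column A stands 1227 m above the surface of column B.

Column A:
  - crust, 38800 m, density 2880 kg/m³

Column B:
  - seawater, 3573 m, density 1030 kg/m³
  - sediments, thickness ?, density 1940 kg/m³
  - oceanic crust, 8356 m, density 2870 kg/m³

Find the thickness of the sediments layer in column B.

584 m

Take the compensation level at the base of the deeper column (depth z_c below the surface of column A) and equate Σ ρ_i t_i down to z_c; mantle fills any gap and the z_c terms cancel.
Column A: 38800×2880 + (z_c − 38800)×3310
Column B: 1227×0 + 3573×1030 + x×1940 + 8356×2870 + (z_c − 1227 − 11929 − x)×3310
The z_c×3310 term appears on both sides and cancels. Collect the known terms of each column as K = Σ(ρt)_known − 3310 × (depth of known layers): K_A = 111744000 − 3310×38800 = −16684000; K_B = 27661910 − 3310×(1227 + 11929) = −15884450.
Balance: K_A = K_B − x×(3310 − 1940), so x = (K_B − K_A)/(3310 − 1940) = 799550/1370 = 584 m.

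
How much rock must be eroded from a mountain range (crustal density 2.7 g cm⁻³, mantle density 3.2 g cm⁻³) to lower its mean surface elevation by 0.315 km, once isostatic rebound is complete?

2.02 km

Net drop Δ = e − u = e − e ρ_c/ρ_m = e (ρ_m − ρ_c)/ρ_m.
e = Δ ρ_m/(ρ_m − ρ_c) = 0.315 km × 3.2/0.5 = 2.02 km.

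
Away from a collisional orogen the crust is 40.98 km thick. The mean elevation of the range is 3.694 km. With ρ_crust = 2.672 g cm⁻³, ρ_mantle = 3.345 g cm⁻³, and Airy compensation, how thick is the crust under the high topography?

59.3 km

Root depth r = h ρ_c / (ρ_m − ρ_c) = 3.694 km × 2.672 / 0.673 = 14.67 km.
Total thickness = T + h + r = 40.98 km + 3.694 km + 14.67 km = 59.3 km.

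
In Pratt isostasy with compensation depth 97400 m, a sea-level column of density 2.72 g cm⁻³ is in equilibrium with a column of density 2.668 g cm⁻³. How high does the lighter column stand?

1900 m

ρ_ref D = ρ (D + h) → h = D (ρ_ref − ρ)/ρ.
h = 97400 m × (2.72 − 2.668)/2.668 = 1900 m.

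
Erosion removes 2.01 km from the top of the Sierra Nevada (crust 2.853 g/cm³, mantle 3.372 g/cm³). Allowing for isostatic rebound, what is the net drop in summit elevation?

Rebound u = e ρ_c/ρ_m = 2.01 km × 2.853/3.372 = 1.701 km.
Net surface drop = e − u = 2.01 km − 1.701 km = e (ρ_m − ρ_c)/ρ_m = 0.309 km.

0.309 km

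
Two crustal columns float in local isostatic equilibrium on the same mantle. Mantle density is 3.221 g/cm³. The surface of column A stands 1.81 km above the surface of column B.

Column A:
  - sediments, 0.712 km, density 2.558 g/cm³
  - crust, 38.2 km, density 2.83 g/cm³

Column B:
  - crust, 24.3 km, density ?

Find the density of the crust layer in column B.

Take the compensation level at the base of the deeper column (depth z_c below the surface of column A) and equate Σ ρ_i t_i down to z_c; mantle fills any gap and the z_c terms cancel.
Column A: 0.712×2.558 + 38.2×2.83 + (z_c − 38.912)×3.221
Column B: 1.81×0 + 24.3×ρ + (z_c − 1.81 − 24.3)×3.221
The z_c×3.221 term appears on both sides and cancels. Collect the known terms of each column as K = Σ(ρt)_known − 3.221 × (depth of known layers): K_A = 109.927296 − 3.221×38.912 = −15.408256; K_B = 0 − 3.221×(1.81 + 24.3) = −84.10031.
Balance: K_A = K_B + 24.3×ρ, so ρ = (K_A − K_B)/24.3 = 68.6921/24.3 = 2.83 g/cm³.

2.83 g/cm³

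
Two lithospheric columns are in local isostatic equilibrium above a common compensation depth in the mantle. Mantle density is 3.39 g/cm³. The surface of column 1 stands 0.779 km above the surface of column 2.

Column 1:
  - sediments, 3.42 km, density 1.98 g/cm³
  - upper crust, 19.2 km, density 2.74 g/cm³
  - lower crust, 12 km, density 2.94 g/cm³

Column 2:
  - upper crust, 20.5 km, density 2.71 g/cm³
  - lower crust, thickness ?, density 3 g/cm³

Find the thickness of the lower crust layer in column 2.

15.7 km

Take the compensation level at the base of the deeper column (depth z_c below the surface of column 1) and equate Σ ρ_i t_i down to z_c; mantle fills any gap and the z_c terms cancel.
Column 1: 3.42×1.98 + 19.2×2.74 + 12×2.94 + (z_c − 34.62)×3.39
Column 2: 0.779×0 + 20.5×2.71 + x×3 + (z_c − 0.779 − 20.5 − x)×3.39
The z_c×3.39 term appears on both sides and cancels. Collect the known terms of each column as K = Σ(ρt)_known − 3.39 × (depth of known layers): K_1 = 94.6596 − 3.39×34.62 = −22.7022; K_2 = 55.555 − 3.39×(0.779 + 20.5) = −16.58081.
Balance: K_1 = K_2 − x×(3.39 − 3), so x = (K_2 − K_1)/(3.39 − 3) = 6.12139/0.39 = 15.7 km.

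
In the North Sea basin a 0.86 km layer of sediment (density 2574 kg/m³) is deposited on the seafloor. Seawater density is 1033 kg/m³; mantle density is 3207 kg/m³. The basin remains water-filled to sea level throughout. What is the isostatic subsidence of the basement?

Submarine loading: the sediment displaces seawater, and the subsidence is in turn flooded, so s (ρ_m − ρ_w) = t (ρ_sed − ρ_w).
s = 0.86 km × (2574 − 1033) / (3207 − 1033) = 0.61 km.

0.61 km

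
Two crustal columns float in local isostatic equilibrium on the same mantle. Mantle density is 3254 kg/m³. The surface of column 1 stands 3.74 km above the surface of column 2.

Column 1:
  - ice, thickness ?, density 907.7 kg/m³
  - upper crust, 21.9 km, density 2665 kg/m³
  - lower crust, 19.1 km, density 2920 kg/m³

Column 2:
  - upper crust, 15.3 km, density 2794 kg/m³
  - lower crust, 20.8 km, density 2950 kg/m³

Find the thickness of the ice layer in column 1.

Take the compensation level at the base of the deeper column (depth z_c below the surface of column 1) and equate Σ ρ_i t_i down to z_c; mantle fills any gap and the z_c terms cancel.
Column 1: x×907.7 + 21.9×2665 + 19.1×2920 + (z_c − 41 − x)×3254
Column 2: 3.74×0 + 15.3×2794 + 20.8×2950 + (z_c − 3.74 − 36.1)×3254
The z_c×3254 term appears on both sides and cancels. Collect the known terms of each column as K = Σ(ρt)_known − 3254 × (depth of known layers): K_1 = 114135.5 − 3254×41 = −19278.5; K_2 = 104108.2 − 3254×(3.74 + 36.1) = −25531.16.
Balance: K_1 − x×(3254 − 907.7) = K_2, so x = (K_1 − K_2)/(3254 − 907.7) = 6252.66/2346.3 = 2.66 km.

2.66 km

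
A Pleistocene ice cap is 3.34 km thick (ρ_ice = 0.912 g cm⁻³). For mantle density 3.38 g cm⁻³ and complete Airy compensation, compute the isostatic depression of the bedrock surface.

0.901 km

By Archimedes' principle applied to the lithosphere: the ice load ρ_ice t is balanced by mantle displaced below, ρ_m s.
s = t ρ_ice / ρ_m = 3.34 km × 0.912/3.38 = 0.901 km.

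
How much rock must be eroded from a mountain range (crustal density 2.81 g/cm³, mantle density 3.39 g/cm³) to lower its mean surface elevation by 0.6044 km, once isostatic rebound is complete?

3.53 km

Net drop Δ = e − u = e − e ρ_c/ρ_m = e (ρ_m − ρ_c)/ρ_m.
e = Δ ρ_m/(ρ_m − ρ_c) = 0.6044 km × 3.39/0.58 = 3.53 km.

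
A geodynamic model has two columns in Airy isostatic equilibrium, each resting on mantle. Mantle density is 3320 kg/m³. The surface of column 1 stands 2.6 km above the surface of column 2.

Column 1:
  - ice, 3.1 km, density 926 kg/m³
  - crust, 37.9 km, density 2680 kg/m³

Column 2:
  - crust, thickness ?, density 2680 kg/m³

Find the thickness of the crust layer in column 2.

Take the compensation level at the base of the deeper column (depth z_c below the surface of column 1) and equate Σ ρ_i t_i down to z_c; mantle fills any gap and the z_c terms cancel.
Column 1: 3.1×926 + 37.9×2680 + (z_c − 41)×3320
Column 2: 2.6×0 + x×2680 + (z_c − 2.6 − 0 − x)×3320
The z_c×3320 term appears on both sides and cancels. Collect the known terms of each column as K = Σ(ρt)_known − 3320 × (depth of known layers): K_1 = 104442.6 − 3320×41 = −31677.4; K_2 = 0 − 3320×(2.6 + 0) = −8632.
Balance: K_1 = K_2 − x×(3320 − 2680), so x = (K_2 − K_1)/(3320 − 2680) = 23045.4/640 = 36 km.

36 km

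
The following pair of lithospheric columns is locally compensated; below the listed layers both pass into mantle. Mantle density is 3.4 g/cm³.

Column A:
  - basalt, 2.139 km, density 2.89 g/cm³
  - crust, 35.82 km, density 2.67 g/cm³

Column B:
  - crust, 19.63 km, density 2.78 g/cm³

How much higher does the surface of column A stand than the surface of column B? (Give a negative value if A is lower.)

4.43 km

For any compensation level in the mantle, the mantle terms cancel and isostasy reduces to e = (Σt_A − Σt_B) − (Σ(ρt)_A − Σ(ρt)_B) / ρ_m.
Σt_A = 37.959 km; Σt_B = 19.63 km; Σ(ρt)_A = 101.82111; Σ(ρt)_B = 54.5714 (in km·g/cm³).
e = (37.959 − 19.63) − (101.82111 − 54.5714) / 3.4 = 4.43 km.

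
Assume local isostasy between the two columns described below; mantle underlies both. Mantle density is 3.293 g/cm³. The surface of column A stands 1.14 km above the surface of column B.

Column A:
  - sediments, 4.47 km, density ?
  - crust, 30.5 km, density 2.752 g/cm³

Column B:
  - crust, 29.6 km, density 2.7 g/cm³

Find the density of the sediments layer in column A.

Take the compensation level at the base of the deeper column (depth z_c below the surface of column A) and equate Σ ρ_i t_i down to z_c; mantle fills any gap and the z_c terms cancel.
Column A: 4.47×ρ + 30.5×2.752 + (z_c − 34.97)×3.293
Column B: 1.14×0 + 29.6×2.7 + (z_c − 1.14 − 29.6)×3.293
The z_c×3.293 term appears on both sides and cancels. Collect the known terms of each column as K = Σ(ρt)_known − 3.293 × (depth of known layers): K_A = 83.936 − 3.293×34.97 = −31.22021; K_B = 79.92 − 3.293×(1.14 + 29.6) = −21.30682.
Balance: K_A + 4.47×ρ = K_B, so ρ = (K_B − K_A)/4.47 = 9.91339/4.47 = 2.22 g/cm³.

2.22 g/cm³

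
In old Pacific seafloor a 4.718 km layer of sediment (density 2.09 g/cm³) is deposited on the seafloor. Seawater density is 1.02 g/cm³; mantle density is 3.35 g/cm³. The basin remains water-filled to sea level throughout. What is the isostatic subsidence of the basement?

Submarine loading: the sediment displaces seawater, and the subsidence is in turn flooded, so s (ρ_m − ρ_w) = t (ρ_sed − ρ_w).
s = 4.718 km × (2.09 − 1.02) / (3.35 − 1.02) = 2.17 km.

2.17 km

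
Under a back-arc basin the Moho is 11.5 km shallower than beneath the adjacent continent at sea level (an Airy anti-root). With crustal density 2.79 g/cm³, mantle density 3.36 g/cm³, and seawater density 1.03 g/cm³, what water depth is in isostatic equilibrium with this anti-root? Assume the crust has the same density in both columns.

Replacing a thickness d of crust by seawater at the top must be balanced by replacing crust with mantle at the base: d (ρ_c − ρ_w) = a (ρ_m − ρ_c).
d = a (ρ_m − ρ_c)/(ρ_c − ρ_w) = 11.5 km × 0.57/1.76 = 3.72 km.

3.72 km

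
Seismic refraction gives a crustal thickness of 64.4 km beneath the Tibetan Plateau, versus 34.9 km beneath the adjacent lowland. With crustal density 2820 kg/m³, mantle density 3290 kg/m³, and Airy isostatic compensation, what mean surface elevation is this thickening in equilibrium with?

Excess crust Δ = 64.4 km − 34.9 km = 29.5 km, split between elevation h and root r with h + r = Δ.
Airy balance ρ_c h = (ρ_m − ρ_c) r gives r = h ρ_c/(ρ_m − ρ_c), so h (1 + ρ_c/(ρ_m − ρ_c)) = Δ, i.e. h = Δ (ρ_m − ρ_c)/ρ_m.
h = 29.5 km × 470/3290 = 4.21 km.

4.21 km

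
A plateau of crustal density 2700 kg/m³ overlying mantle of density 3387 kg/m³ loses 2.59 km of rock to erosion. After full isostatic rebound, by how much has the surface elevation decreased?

Rebound u = e ρ_c/ρ_m = 2.59 km × 2700/3387 = 2.065 km.
Net surface drop = e − u = 2.59 km − 2.065 km = e (ρ_m − ρ_c)/ρ_m = 0.525 km.

0.525 km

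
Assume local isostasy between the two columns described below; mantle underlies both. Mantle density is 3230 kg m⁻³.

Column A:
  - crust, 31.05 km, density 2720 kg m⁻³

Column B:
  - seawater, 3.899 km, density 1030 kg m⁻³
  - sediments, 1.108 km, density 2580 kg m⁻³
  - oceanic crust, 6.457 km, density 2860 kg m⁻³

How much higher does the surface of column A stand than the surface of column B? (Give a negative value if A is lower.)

1.28 km

For any compensation level in the mantle, the mantle terms cancel and isostasy reduces to e = (Σt_A − Σt_B) − (Σ(ρt)_A − Σ(ρt)_B) / ρ_m.
Σt_A = 31.05 km; Σt_B = 11.464 km; Σ(ρt)_A = 84456; Σ(ρt)_B = 25341.63 (in km·kg m⁻³).
e = (31.05 − 11.464) − (84456 − 25341.63) / 3230 = 1.28 km.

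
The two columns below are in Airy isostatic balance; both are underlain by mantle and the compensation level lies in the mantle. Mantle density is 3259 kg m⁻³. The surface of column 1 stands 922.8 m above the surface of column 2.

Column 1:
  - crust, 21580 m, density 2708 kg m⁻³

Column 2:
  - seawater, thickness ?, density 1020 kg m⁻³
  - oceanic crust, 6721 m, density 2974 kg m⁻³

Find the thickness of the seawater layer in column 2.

3110 m

Take the compensation level at the base of the deeper column (depth z_c below the surface of column 1) and equate Σ ρ_i t_i down to z_c; mantle fills any gap and the z_c terms cancel.
Column 1: 21580×2708 + (z_c − 21580)×3259
Column 2: 922.8×0 + x×1020 + 6721×2974 + (z_c − 922.8 − 6721 − x)×3259
The z_c×3259 term appears on both sides and cancels. Collect the known terms of each column as K = Σ(ρt)_known − 3259 × (depth of known layers): K_1 = 58438640 − 3259×21580 = −11890580; K_2 = 19988254 − 3259×(922.8 + 6721) = −4922890.2.
Balance: K_1 = K_2 − x×(3259 − 1020), so x = (K_2 − K_1)/(3259 − 1020) = 6967690/2239 = 3110 m.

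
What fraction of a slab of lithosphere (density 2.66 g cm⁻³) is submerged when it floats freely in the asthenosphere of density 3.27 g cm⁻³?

0.813

Submerged fraction = ρ_obj/ρ_fluid = 2.66/3.27 = 0.813.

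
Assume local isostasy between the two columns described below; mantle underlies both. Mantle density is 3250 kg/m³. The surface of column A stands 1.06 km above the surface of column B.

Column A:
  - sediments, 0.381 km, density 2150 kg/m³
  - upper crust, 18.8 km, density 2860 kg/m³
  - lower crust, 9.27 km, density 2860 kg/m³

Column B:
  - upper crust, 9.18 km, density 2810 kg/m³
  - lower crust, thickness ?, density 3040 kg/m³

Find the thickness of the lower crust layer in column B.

18.5 km

Take the compensation level at the base of the deeper column (depth z_c below the surface of column A) and equate Σ ρ_i t_i down to z_c; mantle fills any gap and the z_c terms cancel.
Column A: 0.381×2150 + 18.8×2860 + 9.27×2860 + (z_c − 28.451)×3250
Column B: 1.06×0 + 9.18×2810 + x×3040 + (z_c − 1.06 − 9.18 − x)×3250
The z_c×3250 term appears on both sides and cancels. Collect the known terms of each column as K = Σ(ρt)_known − 3250 × (depth of known layers): K_A = 81099.35 − 3250×28.451 = −11366.4; K_B = 25795.8 − 3250×(1.06 + 9.18) = −7484.2.
Balance: K_A = K_B − x×(3250 − 3040), so x = (K_B − K_A)/(3250 − 3040) = 3882.2/210 = 18.5 km.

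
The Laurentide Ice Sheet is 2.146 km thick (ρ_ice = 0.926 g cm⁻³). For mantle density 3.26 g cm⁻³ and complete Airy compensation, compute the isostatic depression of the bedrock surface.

Isostatic balance requires: the ice load ρ_ice t is balanced by mantle displaced below, ρ_m s.
s = t ρ_ice / ρ_m = 2.146 km × 0.926/3.26 = 0.61 km.

0.61 km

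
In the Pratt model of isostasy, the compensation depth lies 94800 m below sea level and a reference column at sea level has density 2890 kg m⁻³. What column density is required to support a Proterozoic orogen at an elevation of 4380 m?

2760 kg m⁻³

Pratt balance: ρ_ref D = ρ (D + h).
ρ = ρ_ref D/(D + h) = 2890 × 94800 m/(94800 m + 4380 m) = 2760 kg m⁻³.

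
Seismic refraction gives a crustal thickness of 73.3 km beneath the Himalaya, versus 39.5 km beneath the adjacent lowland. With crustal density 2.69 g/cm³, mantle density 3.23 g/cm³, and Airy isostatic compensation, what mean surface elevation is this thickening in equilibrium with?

5.65 km

Excess crust Δ = 73.3 km − 39.5 km = 33.8 km, split between elevation h and root r with h + r = Δ.
Airy balance ρ_c h = (ρ_m − ρ_c) r gives r = h ρ_c/(ρ_m − ρ_c), so h (1 + ρ_c/(ρ_m − ρ_c)) = Δ, i.e. h = Δ (ρ_m − ρ_c)/ρ_m.
h = 33.8 km × 0.54/3.23 = 5.65 km.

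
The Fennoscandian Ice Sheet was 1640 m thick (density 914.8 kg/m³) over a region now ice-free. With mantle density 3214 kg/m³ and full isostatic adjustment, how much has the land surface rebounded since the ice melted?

Removing the load lets mantle flow back in; uplift u satisfies ρ_ice t = ρ_m u.
u = t ρ_ice/ρ_m = 1640 m × 914.8/3214 = 467 m.

467 m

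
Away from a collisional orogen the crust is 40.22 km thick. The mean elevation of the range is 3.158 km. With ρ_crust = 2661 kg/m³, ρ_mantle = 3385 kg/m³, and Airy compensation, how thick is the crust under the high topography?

Root depth r = h ρ_c / (ρ_m − ρ_c) = 3.158 km × 2661 / 724 = 11.61 km.
Total thickness = T + h + r = 40.22 km + 3.158 km + 11.61 km = 55 km.

55 km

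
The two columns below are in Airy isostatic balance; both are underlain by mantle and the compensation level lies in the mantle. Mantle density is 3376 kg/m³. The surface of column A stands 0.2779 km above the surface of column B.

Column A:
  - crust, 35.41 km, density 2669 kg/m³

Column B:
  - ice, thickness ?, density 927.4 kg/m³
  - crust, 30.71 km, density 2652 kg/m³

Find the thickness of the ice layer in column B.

Take the compensation level at the base of the deeper column (depth z_c below the surface of column A) and equate Σ ρ_i t_i down to z_c; mantle fills any gap and the z_c terms cancel.
Column A: 35.41×2669 + (z_c − 35.41)×3376
Column B: 0.2779×0 + x×927.4 + 30.71×2652 + (z_c − 0.2779 − 30.71 − x)×3376
The z_c×3376 term appears on both sides and cancels. Collect the known terms of each column as K = Σ(ρt)_known − 3376 × (depth of known layers): K_A = 94509.29 − 3376×35.41 = −25034.87; K_B = 81442.92 − 3376×(0.2779 + 30.71) = −23172.2304.
Balance: K_A = K_B − x×(3376 − 927.4), so x = (K_B − K_A)/(3376 − 927.4) = 1862.64/2448.6 = 0.761 km.

0.761 km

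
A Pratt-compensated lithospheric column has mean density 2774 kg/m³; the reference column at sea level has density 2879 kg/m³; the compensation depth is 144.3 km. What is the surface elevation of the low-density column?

ρ_ref D = ρ (D + h) → h = D (ρ_ref − ρ)/ρ.
h = 144.3 km × (2879 − 2774)/2774 = 5.46 km.

5.46 km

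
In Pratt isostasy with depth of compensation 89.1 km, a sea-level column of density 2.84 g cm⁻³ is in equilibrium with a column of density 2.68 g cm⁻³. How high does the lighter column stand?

ρ_ref D = ρ (D + h) → h = D (ρ_ref − ρ)/ρ.
h = 89.1 km × (2.84 − 2.68)/2.68 = 5.32 km.

5.32 km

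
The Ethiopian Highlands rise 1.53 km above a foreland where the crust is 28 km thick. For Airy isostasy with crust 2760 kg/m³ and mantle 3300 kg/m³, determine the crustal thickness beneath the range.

Root depth r = h ρ_c / (ρ_m − ρ_c) = 1.53 km × 2760 / 540 = 7.82 km.
Total thickness = T + h + r = 28 km + 1.53 km + 7.82 km = 37.4 km.

37.4 km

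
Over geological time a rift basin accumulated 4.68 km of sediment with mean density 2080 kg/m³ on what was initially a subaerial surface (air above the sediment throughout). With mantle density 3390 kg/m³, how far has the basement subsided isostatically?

2.87 km

Subaerial load: s = t ρ_sed / ρ_m = 4.68 km × 2080/3390 = 2.87 km.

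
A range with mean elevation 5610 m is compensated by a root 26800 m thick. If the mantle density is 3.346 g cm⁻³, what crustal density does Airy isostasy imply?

2.77 g cm⁻³

ρ_c h = (ρ_m − ρ_c) r → ρ_c (h + r) = ρ_m r → ρ_c = ρ_m r / (h + r).
ρ_c = 3.346 × 26800 m / (5610 m + 26800 m) = 2.77 g cm⁻³.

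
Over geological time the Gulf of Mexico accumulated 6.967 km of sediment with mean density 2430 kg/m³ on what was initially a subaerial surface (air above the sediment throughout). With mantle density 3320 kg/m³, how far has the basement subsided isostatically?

5.1 km

Subaerial load: s = t ρ_sed / ρ_m = 6.967 km × 2430/3320 = 5.1 km.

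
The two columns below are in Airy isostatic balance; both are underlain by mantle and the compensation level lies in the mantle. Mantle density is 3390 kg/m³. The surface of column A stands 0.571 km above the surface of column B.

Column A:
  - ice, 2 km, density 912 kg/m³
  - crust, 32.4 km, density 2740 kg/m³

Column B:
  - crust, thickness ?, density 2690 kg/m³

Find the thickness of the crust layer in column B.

Take the compensation level at the base of the deeper column (depth z_c below the surface of column A) and equate Σ ρ_i t_i down to z_c; mantle fills any gap and the z_c terms cancel.
Column A: 2×912 + 32.4×2740 + (z_c − 34.4)×3390
Column B: 0.571×0 + x×2690 + (z_c − 0.571 − 0 − x)×3390
The z_c×3390 term appears on both sides and cancels. Collect the known terms of each column as K = Σ(ρt)_known − 3390 × (depth of known layers): K_A = 90600 − 3390×34.4 = −26016; K_B = 0 − 3390×(0.571 + 0) = −1935.69.
Balance: K_A = K_B − x×(3390 − 2690), so x = (K_B − K_A)/(3390 − 2690) = 24080.3/700 = 34.4 km.

34.4 km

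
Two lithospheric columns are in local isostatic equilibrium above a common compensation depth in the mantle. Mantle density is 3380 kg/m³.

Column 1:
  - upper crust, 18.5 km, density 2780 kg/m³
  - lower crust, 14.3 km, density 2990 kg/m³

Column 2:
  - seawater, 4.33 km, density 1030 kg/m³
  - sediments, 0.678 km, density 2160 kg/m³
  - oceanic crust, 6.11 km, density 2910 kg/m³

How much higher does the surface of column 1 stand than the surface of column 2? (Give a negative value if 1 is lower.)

For any compensation level in the mantle, the mantle terms cancel and isostasy reduces to e = (Σt_1 − Σt_2) − (Σ(ρt)_1 − Σ(ρt)_2) / ρ_m.
Σt_1 = 32.8 km; Σt_2 = 11.118 km; Σ(ρt)_1 = 94187; Σ(ρt)_2 = 23704.48 (in km·kg/m³).
e = (32.8 − 11.118) − (94187 − 23704.48) / 3380 = 0.829 km.

0.829 km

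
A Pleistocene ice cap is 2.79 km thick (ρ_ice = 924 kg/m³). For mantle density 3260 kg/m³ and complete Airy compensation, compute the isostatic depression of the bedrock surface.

In Airy isostatic equilibrium: the ice load ρ_ice t is balanced by mantle displaced below, ρ_m s.
s = t ρ_ice / ρ_m = 2.79 km × 924/3260 = 0.791 km.

0.791 km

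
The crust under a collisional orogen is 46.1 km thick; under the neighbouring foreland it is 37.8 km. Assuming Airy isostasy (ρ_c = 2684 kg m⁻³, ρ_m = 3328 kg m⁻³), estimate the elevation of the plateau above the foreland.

1.61 km

Excess crust Δ = 46.1 km − 37.8 km = 8.3 km, split between elevation h and root r with h + r = Δ.
Airy balance ρ_c h = (ρ_m − ρ_c) r gives r = h ρ_c/(ρ_m − ρ_c), so h (1 + ρ_c/(ρ_m − ρ_c)) = Δ, i.e. h = Δ (ρ_m − ρ_c)/ρ_m.
h = 8.3 km × 644/3328 = 1.61 km.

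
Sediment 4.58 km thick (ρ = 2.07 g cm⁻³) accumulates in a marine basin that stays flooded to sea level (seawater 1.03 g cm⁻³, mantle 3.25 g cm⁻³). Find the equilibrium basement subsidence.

Submarine loading: the sediment displaces seawater, and the subsidence is in turn flooded, so s (ρ_m − ρ_w) = t (ρ_sed − ρ_w).
s = 4.58 km × (2.07 − 1.03) / (3.25 − 1.03) = 2.15 km.

2.15 km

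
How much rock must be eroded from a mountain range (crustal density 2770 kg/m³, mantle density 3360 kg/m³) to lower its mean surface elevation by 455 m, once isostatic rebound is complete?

2590 m

Net drop Δ = e − u = e − e ρ_c/ρ_m = e (ρ_m − ρ_c)/ρ_m.
e = Δ ρ_m/(ρ_m − ρ_c) = 455 m × 3360/590 = 2590 m.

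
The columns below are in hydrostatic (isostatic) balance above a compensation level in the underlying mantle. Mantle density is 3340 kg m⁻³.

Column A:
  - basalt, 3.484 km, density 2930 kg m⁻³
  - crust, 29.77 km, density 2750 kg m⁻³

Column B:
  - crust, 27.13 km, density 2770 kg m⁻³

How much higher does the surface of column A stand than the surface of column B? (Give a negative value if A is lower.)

For any compensation level in the mantle, the mantle terms cancel and isostasy reduces to e = (Σt_A − Σt_B) − (Σ(ρt)_A − Σ(ρt)_B) / ρ_m.
Σt_A = 33.254 km; Σt_B = 27.13 km; Σ(ρt)_A = 92075.62; Σ(ρt)_B = 75150.1 (in km·kg m⁻³).
e = (33.254 − 27.13) − (92075.62 − 75150.1) / 3340 = 1.06 km.

1.06 km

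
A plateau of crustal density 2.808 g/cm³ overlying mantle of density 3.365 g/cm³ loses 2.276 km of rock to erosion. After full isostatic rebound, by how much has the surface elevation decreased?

0.377 km

Rebound u = e ρ_c/ρ_m = 2.276 km × 2.808/3.365 = 1.899 km.
Net surface drop = e − u = 2.276 km − 1.899 km = e (ρ_m − ρ_c)/ρ_m = 0.377 km.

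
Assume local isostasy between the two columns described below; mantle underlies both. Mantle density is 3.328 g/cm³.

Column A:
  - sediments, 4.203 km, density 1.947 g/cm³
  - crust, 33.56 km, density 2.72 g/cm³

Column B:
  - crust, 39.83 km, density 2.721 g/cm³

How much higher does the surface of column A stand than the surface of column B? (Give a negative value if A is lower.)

For any compensation level in the mantle, the mantle terms cancel and isostasy reduces to e = (Σt_A − Σt_B) − (Σ(ρt)_A − Σ(ρt)_B) / ρ_m.
Σt_A = 37.763 km; Σt_B = 39.83 km; Σ(ρt)_A = 99.466441; Σ(ρt)_B = 108.37743 (in km·g/cm³).
e = (37.763 − 39.83) − (99.466441 − 108.37743) / 3.328 = 0.611 km.

0.611 km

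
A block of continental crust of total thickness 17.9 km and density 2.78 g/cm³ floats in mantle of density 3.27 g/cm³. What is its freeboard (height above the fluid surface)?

Floating equilibrium: submerged depth d = t ρ_obj/ρ_fluid = 17.9 km × 2.78/3.27 = 15.22 km.
Freeboard = t − d = 17.9 km − 15.22 km = 2.68 km.

2.68 km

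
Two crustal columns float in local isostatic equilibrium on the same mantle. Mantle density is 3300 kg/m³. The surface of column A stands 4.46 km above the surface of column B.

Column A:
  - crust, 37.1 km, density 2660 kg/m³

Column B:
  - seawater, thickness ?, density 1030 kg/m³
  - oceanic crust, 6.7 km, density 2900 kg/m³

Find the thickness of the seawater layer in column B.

2.8 km

Take the compensation level at the base of the deeper column (depth z_c below the surface of column A) and equate Σ ρ_i t_i down to z_c; mantle fills any gap and the z_c terms cancel.
Column A: 37.1×2660 + (z_c − 37.1)×3300
Column B: 4.46×0 + x×1030 + 6.7×2900 + (z_c − 4.46 − 6.7 − x)×3300
The z_c×3300 term appears on both sides and cancels. Collect the known terms of each column as K = Σ(ρt)_known − 3300 × (depth of known layers): K_A = 98686 − 3300×37.1 = −23744; K_B = 19430 − 3300×(4.46 + 6.7) = −17398.
Balance: K_A = K_B − x×(3300 − 1030), so x = (K_B − K_A)/(3300 − 1030) = 6346/2270 = 2.8 km.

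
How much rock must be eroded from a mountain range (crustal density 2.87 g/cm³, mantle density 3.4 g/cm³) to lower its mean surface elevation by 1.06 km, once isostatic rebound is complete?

6.8 km

Net drop Δ = e − u = e − e ρ_c/ρ_m = e (ρ_m − ρ_c)/ρ_m.
e = Δ ρ_m/(ρ_m − ρ_c) = 1.06 km × 3.4/0.53 = 6.8 km.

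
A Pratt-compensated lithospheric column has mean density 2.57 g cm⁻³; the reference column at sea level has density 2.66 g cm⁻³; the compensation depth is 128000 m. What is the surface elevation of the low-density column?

ρ_ref D = ρ (D + h) → h = D (ρ_ref − ρ)/ρ.
h = 128000 m × (2.66 − 2.57)/2.57 = 4480 m.

4480 m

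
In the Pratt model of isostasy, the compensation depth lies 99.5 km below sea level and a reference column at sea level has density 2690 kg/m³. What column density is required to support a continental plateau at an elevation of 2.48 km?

Pratt balance: ρ_ref D = ρ (D + h).
ρ = ρ_ref D/(D + h) = 2690 × 99.5 km/(99.5 km + 2.48 km) = 2620 kg/m³.

2620 kg/m³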